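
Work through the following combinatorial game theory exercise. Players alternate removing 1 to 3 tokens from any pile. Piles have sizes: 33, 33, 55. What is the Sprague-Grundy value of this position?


Subtraction set: {1, 2, 3}
For this subtraction set, G(n) = n mod 4 (period = max + 1 = 4).
Pile 1 (size 33): G(33) = 33 mod 4 = 1
Pile 2 (size 33): G(33) = 33 mod 4 = 1
Pile 3 (size 55): G(55) = 55 mod 4 = 3
Total Grundy value = XOR of all: 1 XOR 1 XOR 3 = 3

3


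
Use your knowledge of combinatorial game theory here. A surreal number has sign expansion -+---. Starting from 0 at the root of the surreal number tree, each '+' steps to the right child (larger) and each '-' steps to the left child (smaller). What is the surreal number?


Sign expansion: -+---
Rule: track bounds (lo, hi), initially (-inf, +inf). On '+', the current value becomes lo and we move to the simplest number in (value, hi): value + 1 if hi = +inf, otherwise the midpoint (value + hi)/2. On '-', the current value becomes hi and we move to value - 1 if lo = -inf, otherwise the midpoint (lo + value)/2.
Start at 0.
Step 1: sign = -, move left. Bounds: (-inf, 0). Value = -1
Step 2: sign = +, move right. Bounds: (-1, 0). Value = -1/2
Step 3: sign = -, move left. Bounds: (-1, -1/2). Value = -3/4
Step 4: sign = -, move left. Bounds: (-1, -3/4). Value = -7/8
Step 5: sign = -, move left. Bounds: (-1, -7/8). Value = -15/16
The surreal number with sign expansion -+--- is -15/16.

-15/16


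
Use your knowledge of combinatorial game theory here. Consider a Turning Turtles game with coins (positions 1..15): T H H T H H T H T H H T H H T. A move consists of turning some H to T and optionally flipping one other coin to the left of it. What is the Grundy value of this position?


Coins: T H H T H H T H T H H T H H T
Key fact: a single head at position k behaves exactly like a Nim heap of size k (turning it to T and optionally flipping a coin at j < k corresponds to moving the heap from k to j, or to 0), and heads combine as a disjunctive sum (two heads at the same place would cancel, matching j XOR j = 0). So the Nim-value is the XOR of the 1-indexed positions of the heads.
Face-up positions (1-indexed): [2, 3, 5, 6, 8, 10, 11, 13, 14]
XOR 0 with 2: 0 XOR 2 = 2
XOR 2 with 3: 2 XOR 3 = 1
XOR 1 with 5: 1 XOR 5 = 4
XOR 4 with 6: 4 XOR 6 = 2
XOR 2 with 8: 2 XOR 8 = 10
XOR 10 with 10: 10 XOR 10 = 0
XOR 0 with 11: 0 XOR 11 = 11
XOR 11 with 13: 11 XOR 13 = 6
XOR 6 with 14: 6 XOR 14 = 8
Nim-value = 8

8


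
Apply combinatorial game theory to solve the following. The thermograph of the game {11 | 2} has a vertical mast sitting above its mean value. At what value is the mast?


Game = {11 | 2}, a switch {a | b} with numbers a > b.
Its thermograph has left wall a - t and right wall b + t, which meet at t = (a - b)/2, where both equal (a + b)/2. So the mast (mean value) is at (a + b)/2.
Mean = (11 + (2))/2 = 13/2 = 13/2

13/2


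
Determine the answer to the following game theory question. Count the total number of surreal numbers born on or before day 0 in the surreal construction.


Day 0: {|} = 0 is born. Count = 1.
Day n: the number of surreal numbers born by day n is 2^(n+1) - 1.
By day 0: 2^1 - 1 = 1
By day 0: 1 surreal numbers.

1


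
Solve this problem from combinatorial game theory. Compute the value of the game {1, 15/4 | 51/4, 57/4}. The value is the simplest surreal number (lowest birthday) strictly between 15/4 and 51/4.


Left options: {1, 15/4}, max = 15/4
Right options: {51/4, 57/4}, min = 51/4
All options are numbers and max(Left) < min(Right), so by the simplicity theorem the value is the simplest (earliest-born) number strictly between 15/4 and 51/4.
Integers 4 through 12 all lie strictly between 15/4 and 51/4.
Among integers, the simplest (lowest birthday = smallest |n|; 0 is born on day 0, +-n on day n) is 4.
No non-integer in the interval can be simpler: if x is a non-integer in the interval, then floor(x) or ceil(x) also lies in the interval (the interval contains an integer), and both are proper prefixes of x's sign expansion, i.e. born earlier. So the game value is 4.
Game value = 4

4


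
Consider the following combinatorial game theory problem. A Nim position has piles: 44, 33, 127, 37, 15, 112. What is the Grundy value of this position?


We need the XOR (exclusive or) of all pile sizes.
After XOR-ing pile 1 (size 44): 0 XOR 44 = 44
After XOR-ing pile 2 (size 33): 44 XOR 33 = 13
After XOR-ing pile 3 (size 127): 13 XOR 127 = 114
After XOR-ing pile 4 (size 37): 114 XOR 37 = 87
After XOR-ing pile 5 (size 15): 87 XOR 15 = 88
After XOR-ing pile 6 (size 112): 88 XOR 112 = 40
The Nim-value of this position is 40.

40


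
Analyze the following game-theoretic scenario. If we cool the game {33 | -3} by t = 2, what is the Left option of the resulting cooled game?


Original game: {33 | -3} (a switch {a | b} with a > b).
Cooling by t (for t below the temperature (a - b)/2 = 18) taxes each move by t: {a | b} cooled by t is {a - t | b + t}.
Cooling amount: t = 2
Cooled Left option: 33 - 2 = 31
Cooled Right option: -3 + 2 = -1
Cooled game: {31 | -1}
Left option = 31

31


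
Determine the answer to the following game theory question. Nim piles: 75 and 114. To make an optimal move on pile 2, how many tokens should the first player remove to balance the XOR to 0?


Piles: 75 and 114
Current XOR: 75 XOR 114 = 57 (non-zero, so this is an N-position).
To make the XOR zero, we need to find a move that balances the piles.
For pile 2 (size 114): target = 114 XOR 57 = 75
We reduce pile 2 from 114 to 75.
Tokens removed: 114 - 75 = 39
Verification: 75 XOR 75 = 0

39


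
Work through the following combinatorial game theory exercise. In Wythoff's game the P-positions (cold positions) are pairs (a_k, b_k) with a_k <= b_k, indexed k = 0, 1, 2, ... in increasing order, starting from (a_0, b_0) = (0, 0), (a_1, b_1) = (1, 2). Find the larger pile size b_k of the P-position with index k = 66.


By Wythoff's theorem, a_k = floor(k * phi) and b_k = floor(k * phi^2) = a_k + k, where phi = (1 + sqrt(5))/2 is the golden ratio.
phi = (1 + sqrt(5))/2 = 1.618034
phi^2 = phi + 1 = 2.618034
k = 66
k * phi^2 = 66 * 2.618034 = 172.790243
b_66 = floor(k * phi^2) = 172 (check: a_66 + k = 106 + 66 = 172)

172


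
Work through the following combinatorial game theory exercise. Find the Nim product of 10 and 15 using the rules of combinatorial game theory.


Nim multiplication is bilinear over XOR: (u XOR v) * w = (u*w) XOR (v*w).
So we split each operand into its bit components and XOR the pairwise Nim products.
10 = 2 + 8 (as XOR of powers of 2).
15 = 1 + 2 + 4 + 8 (as XOR of powers of 2).
Using the standard Nim-product table on single bits:
  2*2 = 3,   2*4 = 8,   2*8 = 12,
  4*4 = 6,   4*8 = 11,  8*8 = 13,
and  1*x = x (identity), k*l = l*k (commutative).
Pairwise Nim products:
  2 * 1 = 2
  2 * 2 = 3
  2 * 4 = 8
  2 * 8 = 12
  8 * 1 = 8
  8 * 2 = 12
  8 * 4 = 11
  8 * 8 = 13
XOR them: 2 XOR 3 XOR 8 XOR 12 XOR 8 XOR 12 XOR 11 XOR 13 = 7.
Result: 10 * 15 = 7 (in Nim).

7


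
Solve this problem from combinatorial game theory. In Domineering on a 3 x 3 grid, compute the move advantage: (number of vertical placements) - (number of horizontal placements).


Board is 3 x 3 (rows x cols).
Left (vertical) placements: (rows-1) * cols = 2 * 3 = 6
Right (horizontal) placements: rows * (cols-1) = 3 * 2 = 6
Advantage = Left - Right = 6 - 6 = 0

0


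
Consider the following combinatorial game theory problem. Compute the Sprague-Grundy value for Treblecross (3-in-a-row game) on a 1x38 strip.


Treblecross: place X on empty cells; 3-in-a-row wins.
Playing within two cells of an existing X lets the opponent win at once, so sensible play treats the cells i-2..i+2 around each X as dead. The player left with no safe cell loses, so this is a normal-play take-away game on strips of safe cells.
Placing X at cell i (0-indexed) of a strip of k safe cells leaves independent strips of sizes max(0, i-2) and max(0, k-i-3). Hence G(k) = mex{ G(max(0,i-2)) XOR G(max(0,k-i-3)) : 0 <= i < k }, with G(0) = 0.
G(1): splits (0,0):0^0=0 -> mex({0}) = 1
G(2): splits (0,0):0^0=0 -> mex({0}) = 1
G(3): splits (0,0):0^0=0 -> mex({0}) = 1
G(4): splits (0,1):0^1=1 (0,0):0^0=0 -> mex({0, 1}) = 2
G(5): splits (0,2):0^1=1 (0,1):0^1=1 (0,0):0^0=0 -> mex({0, 1}) = 2
G(6) = mex({1}) = 0
G(7) = mex({0, 1, 2}) = 3
G(8) = mex({0, 1, 2}) = 3
G(9) = mex({0, 2}) = 1
G(10) = mex({0, 2, 3}) = 1
G(11) = mex({0, 3}) = 1
G(12) = mex({1, 3}) = 0
G(13) = mex({0, 1, 2, 3}) = 4
G(14) = mex({0, 1, 2}) = 3
G(15) = mex({0, 1, 2}) = 3
G(16) = mex({0, 1, 2, 4}) = 3
G(17) = mex({0, 1, 3, 4}) = 2
G(18) = mex({0, 1, 3, 4}) = 2
G(19) = mex({0, 1, 3, 5}) = 2
G(20) = mex({0, 1, 2, 3, 5}) = 4
G(21) = mex({0, 1, 2, 3, 5}) = 4
G(22) = mex({1, 2, 6}) = 0
G(23) = mex({0, 1, 2, 3, 4, 6}) = 5
G(24) = mex({0, 1, 2, 3, 4}) = 5
G(25) = mex({0, 1, 3, 4, 7}) = 2
G(26) = mex({0, 1, 3, 4, 5, 7}) = 2
G(27) = mex({0, 1, 3, 5}) = 2
G(28) = mex({0, 1, 2, 5}) = 3
G(29) = mex({0, 1, 2, 4, 5, 6}) = 3
G(30) = mex({1, 2, 4, 6}) = 0
G(31) = mex({0, 1, 2, 3, 4, 6}) = 5
G(32) = mex({1, 2, 3, 4, 7}) = 0
G(33) = mex({0, 3, 7}) = 1
G(34) = mex({0, 2, 3, 5, 7}) = 1
G(35) = mex({0, 2, 3, 5, 6}) = 1
G(36) = mex({0, 1, 2, 5, 6}) = 3
G(37) = mex({0, 1, 2, 4, 5, 6}) = 3
G(38) = mex({0, 1, 2, 4}) = 3
Therefore G(38) = 3.

3


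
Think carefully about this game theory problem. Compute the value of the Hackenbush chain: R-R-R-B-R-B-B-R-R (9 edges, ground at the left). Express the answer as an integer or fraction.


Edges (from ground): R-R-R-B-R-B-B-R-R
By Berlekamp's sign-expansion rule, a Blue-Red Hackenbush stalk has the value of the surreal number whose sign sequence is the edge sequence with B -> + and R -> -.
Sign sequence: ---+-++--
Trace the sign expansion in the surreal number tree, starting from 0:
Edge 1: R (sign -) -> bounds (-inf, 0), value = -1
Edge 2: R (sign -) -> bounds (-inf, -1), value = -2
Edge 3: R (sign -) -> bounds (-inf, -2), value = -3
Edge 4: B (sign +) -> bounds (-3, -2), value = -5/2
Edge 5: R (sign -) -> bounds (-3, -5/2), value = -11/4
Edge 6: B (sign +) -> bounds (-11/4, -5/2), value = -21/8
Edge 7: B (sign +) -> bounds (-21/8, -5/2), value = -41/16
Edge 8: R (sign -) -> bounds (-21/8, -41/16), value = -83/32
Edge 9: R (sign -) -> bounds (-21/8, -83/32), value = -167/64
Game value = -167/64

-167/64


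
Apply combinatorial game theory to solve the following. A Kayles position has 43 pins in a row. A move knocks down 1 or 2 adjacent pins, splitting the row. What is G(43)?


Kayles: a move removes 1 or 2 adjacent pins from a contiguous row.
Removing pins from a row of k leaves two independent rows (a, b) with a + b = k - 1 (one pin) or a + b = k - 2 (two pins); an end removal gives a = 0.
By Sprague-Grundy, G(k) = mex{ G(a) XOR G(b) } over all these splits. G(0) = 0.
G(1): splits (0,0):0^0=0 -> mex({0}) = 1
G(2): splits (0,1):0^1=1 (0,0):0^0=0 -> mex({0, 1}) = 2
G(3): splits (0,2):0^2=2 (1,1):1^1=0 (0,1):0^1=1 -> mex({0, 1, 2}) = 3
G(4): splits (0,3):0^3=3 (1,2):1^2=3 (0,2):0^2=2 (1,1):1^1=0 -> mex({0, 2, 3}) = 1
G(5): splits (0,4):0^1=1 (1,3):1^3=2 (2,2):2^2=0 (0,3):0^3=3 (1,2):1^2=3 -> mex({0, 1, 2, 3}) = 4
G(6) = mex({0, 1, 2, 4}) = 3
G(7) = mex({0, 1, 3, 4, 5}) = 2
G(8) = mex({0, 2, 3, 5, 6}) = 1
G(9) = mex({0, 1, 2, 3, 6, 7}) = 4
G(10) = mex({0, 1, 3, 4, 5, 7}) = 2
G(11) = mex({0, 1, 2, 3, 4, 5}) = 6
G(12) = mex({0, 1, 2, 3, 5, 6, 7}) = 4
G(13) = mex({0, 2, 3, 4, 6, 7}) = 1
G(14) = mex({0, 1, 4, 5, 6, 7}) = 2
G(15) = mex({0, 1, 2, 3, 4, 5, 6}) = 7
G(16) = mex({0, 2, 3, 5, 6, 7}) = 1
G(17) = mex({0, 1, 2, 3, 5, 6, 7}) = 4
G(18) = mex({0, 1, 2, 4, 5, 6}) = 3
G(19) = mex({0, 1, 3, 4, 5, 7}) = 2
G(20) = mex({0, 2, 3, 4, 5, 6, 7}) = 1
G(21) = mex({0, 1, 2, 3, 5, 6, 7}) = 4
G(22) = mex({0, 1, 2, 3, 4, 5, 7}) = 6
G(23) = mex({0, 1, 2, 3, 4, 5, 6}) = 7
G(24) = mex({0, 1, 2, 3, 5, 6, 7}) = 4
G(25) = mex({0, 2, 3, 4, 6, 7}) = 1
G(26) = mex({0, 1, 3, 4, 5, 6, 7}) = 2
G(27) = mex({0, 1, 2, 3, 4, 5, 6, 7}) = 8
G(28) = mex({0, 1, 2, 3, 4, 6, 7, 8}) = 5
G(29) = mex({0, 1, 2, 3, 5, 6, 7, 8, 9}) = 4
G(30) = mex({0, 1, 2, 3, 4, 5, 6, 9, 10}) = 7
G(31) = mex({0, 1, 3, 4, 5, 7, 10, 11}) = 2
G(32) = mex({0, 2, 3, 4, 5, 6, 7, 9, 11}) = 1
G(33) = mex({0, 1, 2, 3, 4, 5, 6, 7, 9, 12}) = 8
G(34) = mex({0, 1, 2, 3, 4, 5, 7, 8, 11, 12}) = 6
G(35) = mex({0, 1, 2, 3, 4, 5, 6, 8, 9, 10, 11}) = 7
G(36) = mex({0, 1, 2, 3, 5, 6, 7, 9, 10}) = 4
G(37) = mex({0, 2, 3, 4, 6, 7, 9, 10, 11, 12}) = 1
G(38) = mex({0, 1, 3, 4, 5, 6, 7, 9, 10, 11, 12}) = 2
G(39) = mex({0, 1, 2, 4, 5, 6, 7, 9, 10, 12, 14}) = 3
G(40) = mex({0, 2, 3, 4, 6, 7, 11, 12, 14}) = 1
G(41) = mex({0, 1, 2, 3, 5, 6, 7, 9, 10, 11, 12}) = 4
G(42) = mex({0, 1, 2, 3, 4, 5, 6, 9, 10}) = 7
G(43) = mex({0, 1, 3, 4, 5, 7, 9, 10, 12, 15}) = 2
Therefore G(43) = 2.

2


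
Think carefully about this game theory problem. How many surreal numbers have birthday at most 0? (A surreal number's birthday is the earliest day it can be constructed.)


Day 0: {|} = 0 is born. Count = 1.
Day n: the number of surreal numbers born by day n is 2^(n+1) - 1.
By day 0: 2^1 - 1 = 1
By day 0: 1 surreal numbers.

1


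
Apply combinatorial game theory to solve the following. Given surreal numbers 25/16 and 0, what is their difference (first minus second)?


x = 25/16, y = 0
Converting to common denominator: 16
x = 25/16, y = 0/16
x - y = 25/16 - 0 = 25/16

25/16


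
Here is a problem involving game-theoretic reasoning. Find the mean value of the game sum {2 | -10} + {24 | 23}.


G1 = {2 | -10}, G2 = {24 | 23}
Each is a switch {a | b} with numbers a > b; its mean value is (a + b)/2, and mean value is additive over game sums: m(G1 + G2) = m(G1) + m(G2).
Mean of G1 = (2 + (-10))/2 = -8/2 = -4
Mean of G2 = (24 + (23))/2 = 47/2 = 47/2
Mean of G1 + G2 = -4 + 47/2 = 39/2

39/2


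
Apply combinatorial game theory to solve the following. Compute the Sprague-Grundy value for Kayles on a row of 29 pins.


Kayles: a move removes 1 or 2 adjacent pins from a contiguous row.
Removing pins from a row of k leaves two independent rows (a, b) with a + b = k - 1 (one pin) or a + b = k - 2 (two pins); an end removal gives a = 0.
By Sprague-Grundy, G(k) = mex{ G(a) XOR G(b) } over all these splits. G(0) = 0.
G(1): splits (0,0):0^0=0 -> mex({0}) = 1
G(2): splits (0,1):0^1=1 (0,0):0^0=0 -> mex({0, 1}) = 2
G(3): splits (0,2):0^2=2 (1,1):1^1=0 (0,1):0^1=1 -> mex({0, 1, 2}) = 3
G(4): splits (0,3):0^3=3 (1,2):1^2=3 (0,2):0^2=2 (1,1):1^1=0 -> mex({0, 2, 3}) = 1
G(5): splits (0,4):0^1=1 (1,3):1^3=2 (2,2):2^2=0 (0,3):0^3=3 (1,2):1^2=3 -> mex({0, 1, 2, 3}) = 4
G(6) = mex({0, 1, 2, 4}) = 3
G(7) = mex({0, 1, 3, 4, 5}) = 2
G(8) = mex({0, 2, 3, 5, 6}) = 1
G(9) = mex({0, 1, 2, 3, 6, 7}) = 4
G(10) = mex({0, 1, 3, 4, 5, 7}) = 2
G(11) = mex({0, 1, 2, 3, 4, 5}) = 6
G(12) = mex({0, 1, 2, 3, 5, 6, 7}) = 4
G(13) = mex({0, 2, 3, 4, 6, 7}) = 1
G(14) = mex({0, 1, 4, 5, 6, 7}) = 2
G(15) = mex({0, 1, 2, 3, 4, 5, 6}) = 7
G(16) = mex({0, 2, 3, 5, 6, 7}) = 1
G(17) = mex({0, 1, 2, 3, 5, 6, 7}) = 4
G(18) = mex({0, 1, 2, 4, 5, 6}) = 3
G(19) = mex({0, 1, 3, 4, 5, 7}) = 2
G(20) = mex({0, 2, 3, 4, 5, 6, 7}) = 1
G(21) = mex({0, 1, 2, 3, 5, 6, 7}) = 4
G(22) = mex({0, 1, 2, 3, 4, 5, 7}) = 6
G(23) = mex({0, 1, 2, 3, 4, 5, 6}) = 7
G(24) = mex({0, 1, 2, 3, 5, 6, 7}) = 4
G(25) = mex({0, 2, 3, 4, 6, 7}) = 1
G(26) = mex({0, 1, 3, 4, 5, 6, 7}) = 2
G(27) = mex({0, 1, 2, 3, 4, 5, 6, 7}) = 8
G(28) = mex({0, 1, 2, 3, 4, 6, 7, 8}) = 5
G(29) = mex({0, 1, 2, 3, 5, 6, 7, 8, 9}) = 4
Therefore G(29) = 4.

4


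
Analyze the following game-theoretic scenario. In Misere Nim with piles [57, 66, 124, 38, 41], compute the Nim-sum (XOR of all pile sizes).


We need the XOR (exclusive or) of all pile sizes.
After XOR-ing pile 1 (size 57): 0 XOR 57 = 57
After XOR-ing pile 2 (size 66): 57 XOR 66 = 123
After XOR-ing pile 3 (size 124): 123 XOR 124 = 7
After XOR-ing pile 4 (size 38): 7 XOR 38 = 33
After XOR-ing pile 5 (size 41): 33 XOR 41 = 8
The Nim-value of this position is 8.

8


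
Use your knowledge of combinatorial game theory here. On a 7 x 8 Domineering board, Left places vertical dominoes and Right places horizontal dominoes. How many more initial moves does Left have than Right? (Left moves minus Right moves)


Board is 7 x 8 (rows x cols).
Left (vertical) placements: (rows-1) * cols = 6 * 8 = 48
Right (horizontal) placements: rows * (cols-1) = 7 * 7 = 49
Advantage = Left - Right = 48 - 49 = -1

-1


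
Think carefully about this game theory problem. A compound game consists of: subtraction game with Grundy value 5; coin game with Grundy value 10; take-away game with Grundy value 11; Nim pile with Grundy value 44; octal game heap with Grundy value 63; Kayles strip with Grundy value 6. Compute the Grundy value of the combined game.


By the Sprague-Grundy theorem, the Grundy value of a sum of games is the XOR of individual Grundy values.
subtraction game: Grundy value = 5. Running XOR: 0 XOR 5 = 5
coin game: Grundy value = 10. Running XOR: 5 XOR 10 = 15
take-away game: Grundy value = 11. Running XOR: 15 XOR 11 = 4
Nim pile: Grundy value = 44. Running XOR: 4 XOR 44 = 40
octal game heap: Grundy value = 63. Running XOR: 40 XOR 63 = 23
Kayles strip: Grundy value = 6. Running XOR: 23 XOR 6 = 17
The combined Grundy value is 17.

17


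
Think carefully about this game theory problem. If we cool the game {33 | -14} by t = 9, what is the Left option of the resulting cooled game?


Original game: {33 | -14} (a switch {a | b} with a > b).
Cooling by t (for t below the temperature (a - b)/2 = 47/2) taxes each move by t: {a | b} cooled by t is {a - t | b + t}.
Cooling amount: t = 9
Cooled Left option: 33 - 9 = 24
Cooled Right option: -14 + 9 = -5
Cooled game: {24 | -5}
Left option = 24

24


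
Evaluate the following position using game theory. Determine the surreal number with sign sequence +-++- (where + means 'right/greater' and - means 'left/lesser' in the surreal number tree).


Sign expansion: +-++-
Rule: track bounds (lo, hi), initially (-inf, +inf). On '+', the current value becomes lo and we move to the simplest number in (value, hi): value + 1 if hi = +inf, otherwise the midpoint (value + hi)/2. On '-', the current value becomes hi and we move to value - 1 if lo = -inf, otherwise the midpoint (lo + value)/2.
Start at 0.
Step 1: sign = +, move right. Bounds: (0, +inf). Value = 1
Step 2: sign = -, move left. Bounds: (0, 1). Value = 1/2
Step 3: sign = +, move right. Bounds: (1/2, 1). Value = 3/4
Step 4: sign = +, move right. Bounds: (3/4, 1). Value = 7/8
Step 5: sign = -, move left. Bounds: (3/4, 7/8). Value = 13/16
The surreal number with sign expansion +-++- is 13/16.

13/16


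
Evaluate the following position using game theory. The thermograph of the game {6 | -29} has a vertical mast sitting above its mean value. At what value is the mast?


Game = {6 | -29}, a switch {a | b} with numbers a > b.
Its thermograph has left wall a - t and right wall b + t, which meet at t = (a - b)/2, where both equal (a + b)/2. So the mast (mean value) is at (a + b)/2.
Mean = (6 + (-29))/2 = -23/2 = -23/2

-23/2


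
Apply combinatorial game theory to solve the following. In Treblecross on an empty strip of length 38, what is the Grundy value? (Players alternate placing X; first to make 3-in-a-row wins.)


Treblecross: place X on empty cells; 3-in-a-row wins.
Playing within two cells of an existing X lets the opponent win at once, so sensible play treats the cells i-2..i+2 around each X as dead. The player left with no safe cell loses, so this is a normal-play take-away game on strips of safe cells.
Placing X at cell i (0-indexed) of a strip of k safe cells leaves independent strips of sizes max(0, i-2) and max(0, k-i-3). Hence G(k) = mex{ G(max(0,i-2)) XOR G(max(0,k-i-3)) : 0 <= i < k }, with G(0) = 0.
G(1): splits (0,0):0^0=0 -> mex({0}) = 1
G(2): splits (0,0):0^0=0 -> mex({0}) = 1
G(3): splits (0,0):0^0=0 -> mex({0}) = 1
G(4): splits (0,1):0^1=1 (0,0):0^0=0 -> mex({0, 1}) = 2
G(5): splits (0,2):0^1=1 (0,1):0^1=1 (0,0):0^0=0 -> mex({0, 1}) = 2
G(6) = mex({1}) = 0
G(7) = mex({0, 1, 2}) = 3
G(8) = mex({0, 1, 2}) = 3
G(9) = mex({0, 2}) = 1
G(10) = mex({0, 2, 3}) = 1
G(11) = mex({0, 3}) = 1
G(12) = mex({1, 3}) = 0
G(13) = mex({0, 1, 2, 3}) = 4
G(14) = mex({0, 1, 2}) = 3
G(15) = mex({0, 1, 2}) = 3
G(16) = mex({0, 1, 2, 4}) = 3
G(17) = mex({0, 1, 3, 4}) = 2
G(18) = mex({0, 1, 3, 4}) = 2
G(19) = mex({0, 1, 3, 5}) = 2
G(20) = mex({0, 1, 2, 3, 5}) = 4
G(21) = mex({0, 1, 2, 3, 5}) = 4
G(22) = mex({1, 2, 6}) = 0
G(23) = mex({0, 1, 2, 3, 4, 6}) = 5
G(24) = mex({0, 1, 2, 3, 4}) = 5
G(25) = mex({0, 1, 3, 4, 7}) = 2
G(26) = mex({0, 1, 3, 4, 5, 7}) = 2
G(27) = mex({0, 1, 3, 5}) = 2
G(28) = mex({0, 1, 2, 5}) = 3
G(29) = mex({0, 1, 2, 4, 5, 6}) = 3
G(30) = mex({1, 2, 4, 6}) = 0
G(31) = mex({0, 1, 2, 3, 4, 6}) = 5
G(32) = mex({1, 2, 3, 4, 7}) = 0
G(33) = mex({0, 3, 7}) = 1
G(34) = mex({0, 2, 3, 5, 7}) = 1
G(35) = mex({0, 2, 3, 5, 6}) = 1
G(36) = mex({0, 1, 2, 5, 6}) = 3
G(37) = mex({0, 1, 2, 4, 5, 6}) = 3
G(38) = mex({0, 1, 2, 4}) = 3
Therefore G(38) = 3.

3


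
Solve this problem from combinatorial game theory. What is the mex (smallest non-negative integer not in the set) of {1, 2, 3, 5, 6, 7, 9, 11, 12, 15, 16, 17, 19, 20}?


Set = {1, 2, 3, 5, 6, 7, 9, 11, 12, 15, 16, 17, 19, 20}
0 is NOT in the set. This is the mex.
mex = 0

0


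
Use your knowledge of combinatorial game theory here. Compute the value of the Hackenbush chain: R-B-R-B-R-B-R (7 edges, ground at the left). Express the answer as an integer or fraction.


Edges (from ground): R-B-R-B-R-B-R
By Berlekamp's sign-expansion rule, a Blue-Red Hackenbush stalk has the value of the surreal number whose sign sequence is the edge sequence with B -> + and R -> -.
Sign sequence: -+-+-+-
Trace the sign expansion in the surreal number tree, starting from 0:
Edge 1: R (sign -) -> bounds (-inf, 0), value = -1
Edge 2: B (sign +) -> bounds (-1, 0), value = -1/2
Edge 3: R (sign -) -> bounds (-1, -1/2), value = -3/4
Edge 4: B (sign +) -> bounds (-3/4, -1/2), value = -5/8
Edge 5: R (sign -) -> bounds (-3/4, -5/8), value = -11/16
Edge 6: B (sign +) -> bounds (-11/16, -5/8), value = -21/32
Edge 7: R (sign -) -> bounds (-11/16, -21/32), value = -43/64
Game value = -43/64

-43/64


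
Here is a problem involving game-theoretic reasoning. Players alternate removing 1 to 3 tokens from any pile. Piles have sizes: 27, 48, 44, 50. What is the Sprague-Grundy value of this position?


Subtraction set: {1, 2, 3}
For this subtraction set, G(n) = n mod 4 (period = max + 1 = 4).
Pile 1 (size 27): G(27) = 27 mod 4 = 3
Pile 2 (size 48): G(48) = 48 mod 4 = 0
Pile 3 (size 44): G(44) = 44 mod 4 = 0
Pile 4 (size 50): G(50) = 50 mod 4 = 2
Total Grundy value = XOR of all: 3 XOR 0 XOR 0 XOR 2 = 1

1


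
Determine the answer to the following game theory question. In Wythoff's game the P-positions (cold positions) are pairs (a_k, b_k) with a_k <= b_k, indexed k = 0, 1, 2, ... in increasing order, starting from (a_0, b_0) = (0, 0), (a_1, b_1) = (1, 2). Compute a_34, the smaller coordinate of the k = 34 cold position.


By Wythoff's theorem, a_k = floor(k * phi) and b_k = floor(k * phi^2) = a_k + k, where phi = (1 + sqrt(5))/2 is the golden ratio.
phi = (1 + sqrt(5))/2 = 1.618034
k = 34
k * phi = 34 * 1.618034 = 55.013156
a_34 = floor(k * phi) = 55

55


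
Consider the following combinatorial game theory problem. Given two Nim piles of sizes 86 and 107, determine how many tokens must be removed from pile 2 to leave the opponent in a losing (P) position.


Piles: 86 and 107
Current XOR: 86 XOR 107 = 61 (non-zero, so this is an N-position).
To make the XOR zero, we need to find a move that balances the piles.
For pile 2 (size 107): target = 107 XOR 61 = 86
We reduce pile 2 from 107 to 86.
Tokens removed: 107 - 86 = 21
Verification: 86 XOR 86 = 0

21


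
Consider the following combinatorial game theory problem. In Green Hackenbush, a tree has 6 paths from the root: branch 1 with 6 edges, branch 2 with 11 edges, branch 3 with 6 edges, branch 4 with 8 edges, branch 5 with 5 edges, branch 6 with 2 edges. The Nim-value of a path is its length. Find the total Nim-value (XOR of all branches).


The tree has 6 branches from the ground vertex.
In Green Hackenbush, the Nim-value of a simple path of length k is k.
Branch 1: length 6, Nim-value = 6
Branch 2: length 11, Nim-value = 11
Branch 3: length 6, Nim-value = 6
Branch 4: length 8, Nim-value = 8
Branch 5: length 5, Nim-value = 5
Branch 6: length 2, Nim-value = 2
Total Nim-value = XOR of all branch values:
0 XOR 6 = 6
6 XOR 11 = 13
13 XOR 6 = 11
11 XOR 8 = 3
3 XOR 5 = 6
6 XOR 2 = 4
Nim-value of the tree = 4

4


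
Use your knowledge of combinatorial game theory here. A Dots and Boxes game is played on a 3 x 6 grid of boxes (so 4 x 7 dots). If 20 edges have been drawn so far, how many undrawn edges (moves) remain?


Grid: 3 x 6 boxes, i.e. 4 rows and 7 columns of dots.
Horizontal edges: (rows + 1) * cols = 4 * 6 = 24
Vertical edges: rows * (cols + 1) = 3 * 7 = 21
Total edges: 24 + 21 = 45
Edges drawn: 20
Remaining: 45 - 20 = 25

25


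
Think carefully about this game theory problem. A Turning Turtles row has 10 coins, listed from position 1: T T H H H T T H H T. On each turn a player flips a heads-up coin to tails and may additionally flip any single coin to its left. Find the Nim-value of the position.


Coins: T T H H H T T H H T
Key fact: a single head at position k behaves exactly like a Nim heap of size k (turning it to T and optionally flipping a coin at j < k corresponds to moving the heap from k to j, or to 0), and heads combine as a disjunctive sum (two heads at the same place would cancel, matching j XOR j = 0). So the Nim-value is the XOR of the 1-indexed positions of the heads.
Face-up positions (1-indexed): [3, 4, 5, 8, 9]
XOR 0 with 3: 0 XOR 3 = 3
XOR 3 with 4: 3 XOR 4 = 7
XOR 7 with 5: 7 XOR 5 = 2
XOR 2 with 8: 2 XOR 8 = 10
XOR 10 with 9: 10 XOR 9 = 3
Nim-value = 3

3


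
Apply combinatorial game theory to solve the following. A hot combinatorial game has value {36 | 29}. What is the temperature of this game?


The game is {36 | 29}, a switch {a | b} with numbers a > b.
Cooling {a | b} by t gives {a - t | b + t}, which stops being hot when a - t = b + t, i.e. at t = (a - b)/2. So the temperature of a switch is (a - b)/2.
Temperature = (Left option - Right option) / 2
= (36 - (29)) / 2
= 7 / 2
= 7/2

7/2


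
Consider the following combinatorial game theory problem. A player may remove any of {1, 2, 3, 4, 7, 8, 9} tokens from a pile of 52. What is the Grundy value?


The subtraction set is S = {1, 2, 3, 4, 7, 8, 9}.
G(k) = mex{ G(k - s) : s in S, s <= k }. We compute iteratively: G(0) = 0.
G(1) = mex({0}) = 1
G(2) = mex({0, 1}) = 2
G(3) = mex({0, 1, 2}) = 3
G(4) = mex({0, 1, 2, 3}) = 4
G(5) = mex({1, 2, 3, 4}) = 0
G(6) = mex({0, 2, 3, 4}) = 1
G(7) = mex({0, 1, 3, 4}) = 2
G(8) = mex({0, 1, 2, 4}) = 3
G(9) = mex({0, 1, 2, 3}) = 4
G(10) = mex({1, 2, 3, 4}) = 0
G(11) = mex({0, 2, 3, 4}) = 1
G(12) = mex({0, 1, 3, 4}) = 2
G(13) = mex({0, 1, 2, 4}) = 3
Observe that G(5)..G(13) = 0, 1, 2, 3, 4, 0, 1, 2, 3 repeats G(0)..G(8) = 0, 1, 2, 3, 4, 0, 1, 2, 3.
For k >= max(S) = 9, G(k) is determined by the previous 9 values G(k-9)..G(k-1); a window of 9 consecutive values has recurred shifted by 5, so by induction G(k + 5) = G(k) for all k >= 0: the sequence is periodic from the start with period 5.
One period: G(0..4) = 0, 1, 2, 3, 4.
52 mod 5 = 2, so G(52) = G(2) = 2.

2


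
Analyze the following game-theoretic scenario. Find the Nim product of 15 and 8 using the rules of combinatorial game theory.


Nim multiplication is bilinear over XOR: (u XOR v) * w = (u*w) XOR (v*w).
So we split each operand into its bit components and XOR the pairwise Nim products.
15 = 1 + 2 + 4 + 8 (as XOR of powers of 2).
8 = 8 (as XOR of powers of 2).
Using the standard Nim-product table on single bits:
  2*2 = 3,   2*4 = 8,   2*8 = 12,
  4*4 = 6,   4*8 = 11,  8*8 = 13,
and  1*x = x (identity), k*l = l*k (commutative).
Pairwise Nim products:
  1 * 8 = 8
  2 * 8 = 12
  4 * 8 = 11
  8 * 8 = 13
XOR them: 8 XOR 12 XOR 11 XOR 13 = 2.
Result: 15 * 8 = 2 (in Nim).

2


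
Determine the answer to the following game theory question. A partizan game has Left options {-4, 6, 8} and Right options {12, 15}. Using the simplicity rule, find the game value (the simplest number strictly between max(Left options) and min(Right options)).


Left options: {-4, 6, 8}, max = 8
Right options: {12, 15}, min = 12
All options are numbers and max(Left) < min(Right), so by the simplicity theorem the value is the simplest (earliest-born) number strictly between 8 and 12.
Integers 9 through 11 all lie strictly between 8 and 12.
Among integers, the simplest (lowest birthday = smallest |n|; 0 is born on day 0, +-n on day n) is 9.
No non-integer in the interval can be simpler: if x is a non-integer in the interval, then floor(x) or ceil(x) also lies in the interval (the interval contains an integer), and both are proper prefixes of x's sign expansion, i.e. born earlier. So the game value is 9.
Game value = 9

9


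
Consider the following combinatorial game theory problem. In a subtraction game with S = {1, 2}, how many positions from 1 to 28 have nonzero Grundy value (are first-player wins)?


Subtraction set S = {1, 2}, so G(n) = n mod 3.
G(n) = 0 when n is a multiple of 3.
Multiples of 3 in [1, 28]: 9
N-positions (nonzero Grundy) = 28 - 9 = 19

19


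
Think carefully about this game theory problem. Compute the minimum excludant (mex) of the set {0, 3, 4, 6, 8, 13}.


Set = {0, 3, 4, 6, 8, 13}
0 is in the set.
1 is NOT in the set. This is the mex.
mex = 1

1


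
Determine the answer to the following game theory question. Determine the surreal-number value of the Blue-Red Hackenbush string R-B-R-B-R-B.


Edges (from ground): R-B-R-B-R-B
By Berlekamp's sign-expansion rule, a Blue-Red Hackenbush stalk has the value of the surreal number whose sign sequence is the edge sequence with B -> + and R -> -.
Sign sequence: -+-+-+
Trace the sign expansion in the surreal number tree, starting from 0:
Edge 1: R (sign -) -> bounds (-inf, 0), value = -1
Edge 2: B (sign +) -> bounds (-1, 0), value = -1/2
Edge 3: R (sign -) -> bounds (-1, -1/2), value = -3/4
Edge 4: B (sign +) -> bounds (-3/4, -1/2), value = -5/8
Edge 5: R (sign -) -> bounds (-3/4, -5/8), value = -11/16
Edge 6: B (sign +) -> bounds (-11/16, -5/8), value = -21/32
Game value = -21/32

-21/32


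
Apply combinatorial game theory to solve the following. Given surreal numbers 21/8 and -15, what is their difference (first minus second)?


x = 21/8, y = -15
Converting to common denominator: 8
x = 21/8, y = -120/8
x - y = 21/8 - -15 = 141/8

141/8


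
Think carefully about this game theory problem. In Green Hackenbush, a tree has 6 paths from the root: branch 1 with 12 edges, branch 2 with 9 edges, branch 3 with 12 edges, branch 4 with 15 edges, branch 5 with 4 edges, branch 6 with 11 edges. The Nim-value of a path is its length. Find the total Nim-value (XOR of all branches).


The tree has 6 branches from the ground vertex.
In Green Hackenbush, the Nim-value of a simple path of length k is k.
Branch 1: length 12, Nim-value = 12
Branch 2: length 9, Nim-value = 9
Branch 3: length 12, Nim-value = 12
Branch 4: length 15, Nim-value = 15
Branch 5: length 4, Nim-value = 4
Branch 6: length 11, Nim-value = 11
Total Nim-value = XOR of all branch values:
0 XOR 12 = 12
12 XOR 9 = 5
5 XOR 12 = 9
9 XOR 15 = 6
6 XOR 4 = 2
2 XOR 11 = 9
Nim-value of the tree = 9

9


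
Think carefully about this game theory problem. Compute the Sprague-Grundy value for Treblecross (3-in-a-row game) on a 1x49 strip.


Treblecross: place X on empty cells; 3-in-a-row wins.
Playing within two cells of an existing X lets the opponent win at once, so sensible play treats the cells i-2..i+2 around each X as dead. The player left with no safe cell loses, so this is a normal-play take-away game on strips of safe cells.
Placing X at cell i (0-indexed) of a strip of k safe cells leaves independent strips of sizes max(0, i-2) and max(0, k-i-3). Hence G(k) = mex{ G(max(0,i-2)) XOR G(max(0,k-i-3)) : 0 <= i < k }, with G(0) = 0.
G(1): splits (0,0):0^0=0 -> mex({0}) = 1
G(2): splits (0,0):0^0=0 -> mex({0}) = 1
G(3): splits (0,0):0^0=0 -> mex({0}) = 1
G(4): splits (0,1):0^1=1 (0,0):0^0=0 -> mex({0, 1}) = 2
G(5): splits (0,2):0^1=1 (0,1):0^1=1 (0,0):0^0=0 -> mex({0, 1}) = 2
G(6) = mex({1}) = 0
G(7) = mex({0, 1, 2}) = 3
G(8) = mex({0, 1, 2}) = 3
G(9) = mex({0, 2}) = 1
G(10) = mex({0, 2, 3}) = 1
G(11) = mex({0, 3}) = 1
G(12) = mex({1, 3}) = 0
G(13) = mex({0, 1, 2, 3}) = 4
G(14) = mex({0, 1, 2}) = 3
G(15) = mex({0, 1, 2}) = 3
G(16) = mex({0, 1, 2, 4}) = 3
G(17) = mex({0, 1, 3, 4}) = 2
G(18) = mex({0, 1, 3, 4}) = 2
G(19) = mex({0, 1, 3, 5}) = 2
G(20) = mex({0, 1, 2, 3, 5}) = 4
G(21) = mex({0, 1, 2, 3, 5}) = 4
G(22) = mex({1, 2, 6}) = 0
G(23) = mex({0, 1, 2, 3, 4, 6}) = 5
G(24) = mex({0, 1, 2, 3, 4}) = 5
G(25) = mex({0, 1, 3, 4, 7}) = 2
G(26) = mex({0, 1, 3, 4, 5, 7}) = 2
G(27) = mex({0, 1, 3, 5}) = 2
G(28) = mex({0, 1, 2, 5}) = 3
G(29) = mex({0, 1, 2, 4, 5, 6}) = 3
G(30) = mex({1, 2, 4, 6}) = 0
G(31) = mex({0, 1, 2, 3, 4, 6}) = 5
G(32) = mex({1, 2, 3, 4, 7}) = 0
G(33) = mex({0, 3, 7}) = 1
G(34) = mex({0, 2, 3, 5, 7}) = 1
G(35) = mex({0, 2, 3, 5, 6}) = 1
G(36) = mex({0, 1, 2, 5, 6}) = 3
G(37) = mex({0, 1, 2, 4, 5, 6}) = 3
G(38) = mex({0, 1, 2, 4}) = 3
G(39) = mex({0, 1, 2, 3, 4, 7}) = 5
G(40) = mex({0, 1, 2, 3, 4, 5, 7}) = 6
G(41) = mex({0, 1, 2, 3, 5, 7}) = 4
G(42) = mex({0, 1, 2, 3, 5, 6, 7}) = 4
G(43) = mex({0, 2, 3, 5, 6}) = 1
G(44) = mex({1, 2, 3, 4, 5, 6}) = 0
G(45) = mex({0, 1, 2, 3, 4, 6, 7}) = 5
G(46) = mex({0, 1, 2, 3, 4, 7}) = 5
G(47) = mex({0, 1, 2, 3, 4, 5, 7}) = 6
G(48) = mex({0, 1, 2, 3, 4, 5, 7}) = 6
G(49) = mex({0, 1, 3, 4, 5, 7}) = 2
Therefore G(49) = 2.

2


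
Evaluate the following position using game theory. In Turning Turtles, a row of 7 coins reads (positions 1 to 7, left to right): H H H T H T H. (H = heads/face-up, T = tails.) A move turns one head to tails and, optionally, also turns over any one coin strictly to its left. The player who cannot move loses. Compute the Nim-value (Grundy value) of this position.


Coins: H H H T H T H
Key fact: a single head at position k behaves exactly like a Nim heap of size k (turning it to T and optionally flipping a coin at j < k corresponds to moving the heap from k to j, or to 0), and heads combine as a disjunctive sum (two heads at the same place would cancel, matching j XOR j = 0). So the Nim-value is the XOR of the 1-indexed positions of the heads.
Face-up positions (1-indexed): [1, 2, 3, 5, 7]
XOR 0 with 1: 0 XOR 1 = 1
XOR 1 with 2: 1 XOR 2 = 3
XOR 3 with 3: 3 XOR 3 = 0
XOR 0 with 5: 0 XOR 5 = 5
XOR 5 with 7: 5 XOR 7 = 2
Nim-value = 2

2


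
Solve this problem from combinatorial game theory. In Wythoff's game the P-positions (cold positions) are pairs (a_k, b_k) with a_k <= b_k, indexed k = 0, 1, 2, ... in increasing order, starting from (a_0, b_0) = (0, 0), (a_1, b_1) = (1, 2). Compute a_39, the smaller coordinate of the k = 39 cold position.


By Wythoff's theorem, a_k = floor(k * phi) and b_k = floor(k * phi^2) = a_k + k, where phi = (1 + sqrt(5))/2 is the golden ratio.
phi = (1 + sqrt(5))/2 = 1.618034
k = 39
k * phi = 39 * 1.618034 = 63.103326
a_39 = floor(k * phi) = 63

63


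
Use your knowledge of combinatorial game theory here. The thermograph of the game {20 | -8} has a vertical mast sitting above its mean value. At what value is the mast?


Game = {20 | -8}, a switch {a | b} with numbers a > b.
Its thermograph has left wall a - t and right wall b + t, which meet at t = (a - b)/2, where both equal (a + b)/2. So the mast (mean value) is at (a + b)/2.
Mean = (20 + (-8))/2 = 12/2 = 6

6


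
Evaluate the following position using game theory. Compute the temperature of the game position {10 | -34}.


The game is {10 | -34}, a switch {a | b} with numbers a > b.
Cooling {a | b} by t gives {a - t | b + t}, which stops being hot when a - t = b + t, i.e. at t = (a - b)/2. So the temperature of a switch is (a - b)/2.
Temperature = (Left option - Right option) / 2
= (10 - (-34)) / 2
= 44 / 2
= 22

22


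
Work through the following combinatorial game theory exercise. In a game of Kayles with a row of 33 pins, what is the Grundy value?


Kayles: a move removes 1 or 2 adjacent pins from a contiguous row.
Removing pins from a row of k leaves two independent rows (a, b) with a + b = k - 1 (one pin) or a + b = k - 2 (two pins); an end removal gives a = 0.
By Sprague-Grundy, G(k) = mex{ G(a) XOR G(b) } over all these splits. G(0) = 0.
G(1): splits (0,0):0^0=0 -> mex({0}) = 1
G(2): splits (0,1):0^1=1 (0,0):0^0=0 -> mex({0, 1}) = 2
G(3): splits (0,2):0^2=2 (1,1):1^1=0 (0,1):0^1=1 -> mex({0, 1, 2}) = 3
G(4): splits (0,3):0^3=3 (1,2):1^2=3 (0,2):0^2=2 (1,1):1^1=0 -> mex({0, 2, 3}) = 1
G(5): splits (0,4):0^1=1 (1,3):1^3=2 (2,2):2^2=0 (0,3):0^3=3 (1,2):1^2=3 -> mex({0, 1, 2, 3}) = 4
G(6) = mex({0, 1, 2, 4}) = 3
G(7) = mex({0, 1, 3, 4, 5}) = 2
G(8) = mex({0, 2, 3, 5, 6}) = 1
G(9) = mex({0, 1, 2, 3, 6, 7}) = 4
G(10) = mex({0, 1, 3, 4, 5, 7}) = 2
G(11) = mex({0, 1, 2, 3, 4, 5}) = 6
G(12) = mex({0, 1, 2, 3, 5, 6, 7}) = 4
G(13) = mex({0, 2, 3, 4, 6, 7}) = 1
G(14) = mex({0, 1, 4, 5, 6, 7}) = 2
G(15) = mex({0, 1, 2, 3, 4, 5, 6}) = 7
G(16) = mex({0, 2, 3, 5, 6, 7}) = 1
G(17) = mex({0, 1, 2, 3, 5, 6, 7}) = 4
G(18) = mex({0, 1, 2, 4, 5, 6}) = 3
G(19) = mex({0, 1, 3, 4, 5, 7}) = 2
G(20) = mex({0, 2, 3, 4, 5, 6, 7}) = 1
G(21) = mex({0, 1, 2, 3, 5, 6, 7}) = 4
G(22) = mex({0, 1, 2, 3, 4, 5, 7}) = 6
G(23) = mex({0, 1, 2, 3, 4, 5, 6}) = 7
G(24) = mex({0, 1, 2, 3, 5, 6, 7}) = 4
G(25) = mex({0, 2, 3, 4, 6, 7}) = 1
G(26) = mex({0, 1, 3, 4, 5, 6, 7}) = 2
G(27) = mex({0, 1, 2, 3, 4, 5, 6, 7}) = 8
G(28) = mex({0, 1, 2, 3, 4, 6, 7, 8}) = 5
G(29) = mex({0, 1, 2, 3, 5, 6, 7, 8, 9}) = 4
G(30) = mex({0, 1, 2, 3, 4, 5, 6, 9, 10}) = 7
G(31) = mex({0, 1, 3, 4, 5, 7, 10, 11}) = 2
G(32) = mex({0, 2, 3, 4, 5, 6, 7, 9, 11}) = 1
G(33) = mex({0, 1, 2, 3, 4, 5, 6, 7, 9, 12}) = 8
Therefore G(33) = 8.

8


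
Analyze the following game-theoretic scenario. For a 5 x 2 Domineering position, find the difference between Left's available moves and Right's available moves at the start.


Board is 5 x 2 (rows x cols).
Left (vertical) placements: (rows-1) * cols = 4 * 2 = 8
Right (horizontal) placements: rows * (cols-1) = 5 * 1 = 5
Advantage = Left - Right = 8 - 5 = 3

3


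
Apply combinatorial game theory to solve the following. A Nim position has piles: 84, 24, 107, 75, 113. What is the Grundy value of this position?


We need the XOR (exclusive or) of all pile sizes.
After XOR-ing pile 1 (size 84): 0 XOR 84 = 84
After XOR-ing pile 2 (size 24): 84 XOR 24 = 76
After XOR-ing pile 3 (size 107): 76 XOR 107 = 39
After XOR-ing pile 4 (size 75): 39 XOR 75 = 108
After XOR-ing pile 5 (size 113): 108 XOR 113 = 29
The Nim-value of this position is 29.

29


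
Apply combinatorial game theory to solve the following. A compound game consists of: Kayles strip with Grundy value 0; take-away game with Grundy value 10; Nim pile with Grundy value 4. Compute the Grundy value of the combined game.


By the Sprague-Grundy theorem, the Grundy value of a sum of games is the XOR of individual Grundy values.
Kayles strip: Grundy value = 0. Running XOR: 0 XOR 0 = 0
take-away game: Grundy value = 10. Running XOR: 0 XOR 10 = 10
Nim pile: Grundy value = 4. Running XOR: 10 XOR 4 = 14
The combined Grundy value is 14.

14


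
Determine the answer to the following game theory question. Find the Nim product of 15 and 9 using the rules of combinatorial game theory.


Nim multiplication is bilinear over XOR: (u XOR v) * w = (u*w) XOR (v*w).
So we split each operand into its bit components and XOR the pairwise Nim products.
15 = 1 + 2 + 4 + 8 (as XOR of powers of 2).
9 = 1 + 8 (as XOR of powers of 2).
Using the standard Nim-product table on single bits:
  2*2 = 3,   2*4 = 8,   2*8 = 12,
  4*4 = 6,   4*8 = 11,  8*8 = 13,
and  1*x = x (identity), k*l = l*k (commutative).
Pairwise Nim products:
  1 * 1 = 1
  1 * 8 = 8
  2 * 1 = 2
  2 * 8 = 12
  4 * 1 = 4
  4 * 8 = 11
  8 * 1 = 8
  8 * 8 = 13
XOR them: 1 XOR 8 XOR 2 XOR 12 XOR 4 XOR 11 XOR 8 XOR 13 = 13.
Result: 15 * 9 = 13 (in Nim).

13


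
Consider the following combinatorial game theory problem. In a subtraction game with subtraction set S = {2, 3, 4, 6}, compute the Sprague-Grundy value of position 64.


The subtraction set is S = {2, 3, 4, 6}.
G(k) = mex{ G(k - s) : s in S, s <= k }. We compute iteratively: G(0) = 0.
G(1) = mex({}) = 0
G(2) = mex({0}) = 1
G(3) = mex({0}) = 1
G(4) = mex({0, 1}) = 2
G(5) = mex({0, 1}) = 2
G(6) = mex({0, 1, 2}) = 3
G(7) = mex({0, 1, 2}) = 3
G(8) = mex({1, 2, 3}) = 0
G(9) = mex({1, 2, 3}) = 0
G(10) = mex({0, 2, 3}) = 1
G(11) = mex({0, 2, 3}) = 1
G(12) = mex({0, 1, 3}) = 2
G(13) = mex({0, 1, 3}) = 2
Observe that G(8)..G(13) = 0, 0, 1, 1, 2, 2 repeats G(0)..G(5) = 0, 0, 1, 1, 2, 2.
For k >= max(S) = 6, G(k) is determined by the previous 6 values G(k-6)..G(k-1); a window of 6 consecutive values has recurred shifted by 8, so by induction G(k + 8) = G(k) for all k >= 0: the sequence is periodic from the start with period 8.
One period: G(0..7) = 0, 0, 1, 1, 2, 2, 3, 3.
64 mod 8 = 0, so G(64) = G(0) = 0.

0
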